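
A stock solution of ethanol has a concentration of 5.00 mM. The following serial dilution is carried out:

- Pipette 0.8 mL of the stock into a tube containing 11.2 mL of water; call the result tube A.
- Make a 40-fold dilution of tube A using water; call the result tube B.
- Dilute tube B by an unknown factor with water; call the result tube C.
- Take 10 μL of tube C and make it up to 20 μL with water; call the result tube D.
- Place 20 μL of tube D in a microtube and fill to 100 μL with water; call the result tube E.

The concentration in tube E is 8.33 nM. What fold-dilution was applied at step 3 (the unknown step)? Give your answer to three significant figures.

100-fold

Step 1: 0.8 mL + 11.2 mL = 12 mL total → factor 12/0.8 = 15
Step 2: 40-fold → factor 40
Step 3: unknown factor x
Step 4: 10 μL brought to 20 μL → factor 20/10 = 2
Step 5: 20 μL brought to 100 μL → factor 100/20 = 5
Product of known-step factors = 6000
Overall factor = 5.00 mM / (8.33 nM) = 6.0024 × 10^5
x = 6.0024 × 10^5 / 6000 = 100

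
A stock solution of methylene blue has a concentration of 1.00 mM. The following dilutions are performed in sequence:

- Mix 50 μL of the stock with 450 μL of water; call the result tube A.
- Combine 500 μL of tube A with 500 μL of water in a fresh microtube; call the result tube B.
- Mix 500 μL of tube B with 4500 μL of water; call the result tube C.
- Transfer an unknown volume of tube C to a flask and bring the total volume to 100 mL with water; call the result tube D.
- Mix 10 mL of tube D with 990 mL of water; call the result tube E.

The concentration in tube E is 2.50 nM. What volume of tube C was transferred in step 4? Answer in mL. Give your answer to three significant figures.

Step 1: 50 μL + 450 μL = 500 μL total → factor 500/50 = 10
Step 2: 500 μL + 500 μL = 1000 μL total → factor 1000/500 = 2
Step 3: 500 μL + 4500 μL = 5000 μL total → factor 5000/500 = 10
Step 4: v brought to 100 mL → factor = 100 mL/v
Step 5: 10 mL + 990 mL = 1000 mL total → factor 1000/10 = 100
Product of known-step factors = 20000
Overall factor = 1.00 mM / (2.50 nM) = 4 × 10^5
Step-4 factor = 4 × 10^5 / 20000 = 20
v = 100 mL / 20 = 5.00 mL

5.00 mL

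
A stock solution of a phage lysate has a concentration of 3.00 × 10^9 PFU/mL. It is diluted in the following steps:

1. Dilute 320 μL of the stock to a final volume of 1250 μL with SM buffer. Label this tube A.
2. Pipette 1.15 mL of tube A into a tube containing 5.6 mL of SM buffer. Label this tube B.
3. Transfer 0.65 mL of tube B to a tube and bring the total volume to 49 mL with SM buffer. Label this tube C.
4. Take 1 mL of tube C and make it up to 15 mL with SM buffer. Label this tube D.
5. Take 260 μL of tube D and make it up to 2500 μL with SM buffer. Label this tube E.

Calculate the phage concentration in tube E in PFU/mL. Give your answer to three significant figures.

Step 1: 320 μL brought to 1250 μL → factor 1250/320 = 3.9062
Step 2: 1.15 mL + 5.6 mL = 6.75 mL total → factor 6.75/1.15 = 5.8696
Step 3: 0.65 mL brought to 49 mL → factor 49/0.65 = 75.385
Step 4: 1 mL brought to 15 mL → factor 15/1 = 15
Step 5: 260 μL brought to 2500 μL → factor 2500/260 = 9.6154
Dilution factor through tube E = 3.9062 × 5.8696 × 75.385 × 15 × 9.6154 = 2.4929 × 10^5
[tube E] = 3.00 × 10^9 PFU/mL / 2.4929 × 10^5 = 1.20 × 10^4 PFU/mL

1.20 × 10^4 PFU/mL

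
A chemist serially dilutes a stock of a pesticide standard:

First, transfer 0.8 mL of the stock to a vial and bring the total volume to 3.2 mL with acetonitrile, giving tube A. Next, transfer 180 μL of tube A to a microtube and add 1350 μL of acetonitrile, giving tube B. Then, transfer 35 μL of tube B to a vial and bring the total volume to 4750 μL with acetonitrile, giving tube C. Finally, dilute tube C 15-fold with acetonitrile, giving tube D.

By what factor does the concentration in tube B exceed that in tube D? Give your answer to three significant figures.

Step 1: 0.8 mL brought to 3.2 mL → factor 3.2/0.8 = 4
Step 2: 180 μL + 1350 μL = 1530 μL total → factor 1530/180 = 8.5
Step 3: 35 μL brought to 4750 μL → factor 4750/35 = 135.71
Step 4: 15-fold → factor 15
Dilution factor to tube B = 34; to tube D = 69214
[tube B]/[tube D] = (factor to tube D)/(factor to tube B) = 69214/34 = 2.04 × 10^3

2.04 × 10^3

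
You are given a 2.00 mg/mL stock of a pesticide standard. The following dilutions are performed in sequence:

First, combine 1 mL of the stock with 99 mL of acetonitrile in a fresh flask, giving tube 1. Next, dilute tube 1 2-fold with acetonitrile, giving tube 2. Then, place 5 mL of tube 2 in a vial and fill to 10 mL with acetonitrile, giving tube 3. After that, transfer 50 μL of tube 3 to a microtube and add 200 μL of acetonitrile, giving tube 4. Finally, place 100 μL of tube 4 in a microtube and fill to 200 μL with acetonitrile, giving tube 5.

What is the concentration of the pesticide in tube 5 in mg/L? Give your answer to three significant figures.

0.500 mg/L

Step 1: 1 mL + 99 mL = 100 mL total → factor 100/1 = 100
Step 2: 2-fold → factor 2
Step 3: 5 mL brought to 10 mL → factor 10/5 = 2
Step 4: 50 μL + 200 μL = 250 μL total → factor 250/50 = 5
Step 5: 100 μL brought to 200 μL → factor 200/100 = 2
Overall dilution factor = 100 × 2 × 2 × 5 × 2 = 4000
Final = 2.00 mg/mL / 4000 = 0.0005000 mg/mL = 0.500 mg/L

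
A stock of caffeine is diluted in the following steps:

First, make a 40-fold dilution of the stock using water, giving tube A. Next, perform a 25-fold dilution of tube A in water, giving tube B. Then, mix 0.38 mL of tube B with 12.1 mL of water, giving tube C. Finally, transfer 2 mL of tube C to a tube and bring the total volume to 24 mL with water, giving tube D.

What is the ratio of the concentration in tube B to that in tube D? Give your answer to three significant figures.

394

Step 1: 40-fold → factor 40
Step 2: 25-fold → factor 25
Step 3: 0.38 mL + 12.1 mL = 12.48 mL total → factor 12.48/0.38 = 32.842
Step 4: 2 mL brought to 24 mL → factor 24/2 = 12
Dilution factor to tube B = 1000; to tube D = 3.9411 × 10^5
[tube B]/[tube D] = (factor to tube D)/(factor to tube B) = 3.9411 × 10^5/1000 = 394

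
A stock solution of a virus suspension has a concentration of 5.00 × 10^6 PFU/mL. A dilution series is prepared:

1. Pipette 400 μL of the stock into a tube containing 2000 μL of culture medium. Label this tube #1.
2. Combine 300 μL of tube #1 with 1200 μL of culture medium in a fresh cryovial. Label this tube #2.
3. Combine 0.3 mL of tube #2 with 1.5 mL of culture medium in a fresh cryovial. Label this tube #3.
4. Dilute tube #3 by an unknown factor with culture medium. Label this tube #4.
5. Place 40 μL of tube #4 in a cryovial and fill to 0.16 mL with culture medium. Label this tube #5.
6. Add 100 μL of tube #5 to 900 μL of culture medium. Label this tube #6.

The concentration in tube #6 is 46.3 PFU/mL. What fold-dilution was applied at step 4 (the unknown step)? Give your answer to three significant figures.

Step 1: 400 μL + 2000 μL = 2400 μL total → factor 2400/400 = 6
Step 2: 300 μL + 1200 μL = 1500 μL total → factor 1500/300 = 5
Step 3: 0.3 mL + 1.5 mL = 1.8 mL total → factor 1.8/0.3 = 6
Step 4: unknown factor x
Step 5: 40 μL brought to 0.16 mL → factor 160/40 = 4
Step 6: 100 μL + 900 μL = 1000 μL total → factor 1000/100 = 10
Product of known-step factors = 7200
Overall factor = 5.00 × 10^6 PFU/mL / (46.3 PFU/mL) = 1.0799 × 10^5
x = 1.0799 × 10^5 / 7200 = 15.0

15.0-fold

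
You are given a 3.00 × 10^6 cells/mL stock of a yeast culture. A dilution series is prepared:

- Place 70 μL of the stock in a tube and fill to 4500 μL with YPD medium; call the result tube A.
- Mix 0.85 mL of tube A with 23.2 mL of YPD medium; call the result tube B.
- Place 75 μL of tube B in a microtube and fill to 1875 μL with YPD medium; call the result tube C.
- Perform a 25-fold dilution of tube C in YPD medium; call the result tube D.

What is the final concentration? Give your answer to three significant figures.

Step 1: 70 μL brought to 4500 μL → factor 4500/70 = 64.286
Step 2: 0.85 mL + 23.2 mL = 24.05 mL total → factor 24.05/0.85 = 28.294
Step 3: 75 μL brought to 1875 μL → factor 1875/75 = 25
Step 4: 25-fold → factor 25
Overall dilution factor = 64.286 × 28.294 × 25 × 25 = 1.1368 × 10^6
Final = 3.00 × 10^6 cells/mL / 1.1368 × 10^6 = 2.64 cells/mL

2.64 cells/mL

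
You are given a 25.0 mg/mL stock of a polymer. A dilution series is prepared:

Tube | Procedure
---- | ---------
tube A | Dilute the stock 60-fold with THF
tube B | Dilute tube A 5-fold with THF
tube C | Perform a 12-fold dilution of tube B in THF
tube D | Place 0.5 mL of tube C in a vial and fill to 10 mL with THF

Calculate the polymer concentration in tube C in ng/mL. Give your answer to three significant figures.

Step 1: 60-fold → factor 60
Step 2: 5-fold → factor 5
Step 3: 12-fold → factor 12
Dilution factor through tube C = 60 × 5 × 12 = 3600
[tube C] = 25.0 mg/mL / 3600 = 0.006944 mg/mL = 6.94 × 10^3 ng/mL

6.94 × 10^3 ng/mL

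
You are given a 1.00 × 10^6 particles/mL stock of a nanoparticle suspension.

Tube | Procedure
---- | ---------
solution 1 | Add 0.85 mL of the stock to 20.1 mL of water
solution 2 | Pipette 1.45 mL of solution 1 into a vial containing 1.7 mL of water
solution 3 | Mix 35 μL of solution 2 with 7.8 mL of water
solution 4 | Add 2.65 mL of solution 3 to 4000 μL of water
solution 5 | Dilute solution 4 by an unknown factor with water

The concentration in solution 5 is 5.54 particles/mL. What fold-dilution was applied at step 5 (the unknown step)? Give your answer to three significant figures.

Step 1: 0.85 mL + 20.1 mL = 20.95 mL total → factor 20.95/0.85 = 24.647
Step 2: 1.45 mL + 1.7 mL = 3.15 mL total → factor 3.15/1.45 = 2.1724
Step 3: 35 μL + 7.8 mL = 7835 μL total → factor 7835/35 = 223.86
Step 4: 2.65 mL + 4000 μL = 6.65 mL total → factor 6.65/2.65 = 2.5094
Step 5: unknown factor x
Product of known-step factors = 30078
Overall factor = 1.00 × 10^6 particles/mL / (5.54 particles/mL) = 1.8051 × 10^5
x = 1.8051 × 10^5 / 30078 = 6.00

6.00-fold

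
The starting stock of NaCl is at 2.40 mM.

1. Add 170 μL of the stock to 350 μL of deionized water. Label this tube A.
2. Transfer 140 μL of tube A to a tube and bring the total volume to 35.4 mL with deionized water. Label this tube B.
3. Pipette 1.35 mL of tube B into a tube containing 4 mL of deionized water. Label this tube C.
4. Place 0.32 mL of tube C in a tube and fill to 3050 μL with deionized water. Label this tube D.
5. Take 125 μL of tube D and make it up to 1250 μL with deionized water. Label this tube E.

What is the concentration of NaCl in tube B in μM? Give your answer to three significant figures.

Step 1: 170 μL + 350 μL = 520 μL total → factor 520/170 = 3.0588
Step 2: 140 μL brought to 35.4 mL → factor 35400/140 = 252.86
Dilution factor through tube B = 3.0588 × 252.86 = 773.45
[tube B] = 2.40 mM / 773.45 = 0.003103 mM = 3.10 μM

3.10 μM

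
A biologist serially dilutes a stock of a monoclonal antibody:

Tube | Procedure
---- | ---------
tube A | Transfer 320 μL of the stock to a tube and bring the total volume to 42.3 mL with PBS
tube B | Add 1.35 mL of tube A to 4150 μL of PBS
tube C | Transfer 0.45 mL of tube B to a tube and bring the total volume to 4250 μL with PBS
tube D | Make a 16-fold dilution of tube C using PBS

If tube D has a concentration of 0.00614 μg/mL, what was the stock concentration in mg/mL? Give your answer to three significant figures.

Step 1: 320 μL brought to 42.3 mL → factor 42300/320 = 132.19
Step 2: 1.35 mL + 4150 μL = 5.5 mL total → factor 5.5/1.35 = 4.0741
Step 3: 0.45 mL brought to 4250 μL → factor 4.25/0.45 = 9.4444
Step 4: 16-fold → factor 16
Overall dilution factor = 132.19 × 4.0741 × 9.4444 × 16 = 81380
Stock = 0.00614 μg/mL × 81380 = 499.7 μg/mL = 0.500 mg/mL

0.500 mg/mL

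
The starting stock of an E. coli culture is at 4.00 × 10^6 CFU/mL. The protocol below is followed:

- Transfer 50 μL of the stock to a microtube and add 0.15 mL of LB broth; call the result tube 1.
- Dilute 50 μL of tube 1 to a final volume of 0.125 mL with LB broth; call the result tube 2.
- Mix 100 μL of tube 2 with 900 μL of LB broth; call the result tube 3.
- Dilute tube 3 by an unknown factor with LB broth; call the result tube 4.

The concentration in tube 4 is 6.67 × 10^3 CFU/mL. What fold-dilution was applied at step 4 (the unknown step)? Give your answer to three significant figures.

6.00-fold

Step 1: 50 μL + 0.15 mL = 200 μL total → factor 200/50 = 4
Step 2: 50 μL brought to 0.125 mL → factor 125/50 = 2.5
Step 3: 100 μL + 900 μL = 1000 μL total → factor 1000/100 = 10
Step 4: unknown factor x
Product of known-step factors = 100
Overall factor = 4.00 × 10^6 CFU/mL / (6.67 × 10^3 CFU/mL) = 599.7
x = 599.7 / 100 = 6.00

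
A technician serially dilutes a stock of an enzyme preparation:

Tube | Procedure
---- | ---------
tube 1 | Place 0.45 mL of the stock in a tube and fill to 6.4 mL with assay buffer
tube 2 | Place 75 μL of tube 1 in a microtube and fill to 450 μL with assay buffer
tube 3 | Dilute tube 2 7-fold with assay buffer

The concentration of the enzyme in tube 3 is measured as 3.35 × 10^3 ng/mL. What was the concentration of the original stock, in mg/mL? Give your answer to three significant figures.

Step 1: 0.45 mL brought to 6.4 mL → factor 6.4/0.45 = 14.222
Step 2: 75 μL brought to 450 μL → factor 450/75 = 6
Step 3: 7-fold → factor 7
Overall dilution factor = 14.222 × 6 × 7 = 597.33
Stock = 3.35 × 10^3 ng/mL × 597.33 = 2.001 × 10^6 ng/mL = 2.00 mg/mL

2.00 mg/mL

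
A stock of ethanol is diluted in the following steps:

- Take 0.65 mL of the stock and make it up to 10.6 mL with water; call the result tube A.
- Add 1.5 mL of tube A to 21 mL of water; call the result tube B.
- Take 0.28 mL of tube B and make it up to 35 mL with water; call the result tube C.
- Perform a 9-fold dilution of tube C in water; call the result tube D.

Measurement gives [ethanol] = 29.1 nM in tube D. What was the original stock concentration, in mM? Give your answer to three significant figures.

Step 1: 0.65 mL brought to 10.6 mL → factor 10.6/0.65 = 16.308
Step 2: 1.5 mL + 21 mL = 22.5 mL total → factor 22.5/1.5 = 15
Step 3: 0.28 mL brought to 35 mL → factor 35/0.28 = 125
Step 4: 9-fold → factor 9
Overall dilution factor = 16.308 × 15 × 125 × 9 = 2.7519 × 10^5
Stock = 29.1 nM × 2.7519 × 10^5 = 8.008 × 10^6 nM = 8.01 mM

8.01 mM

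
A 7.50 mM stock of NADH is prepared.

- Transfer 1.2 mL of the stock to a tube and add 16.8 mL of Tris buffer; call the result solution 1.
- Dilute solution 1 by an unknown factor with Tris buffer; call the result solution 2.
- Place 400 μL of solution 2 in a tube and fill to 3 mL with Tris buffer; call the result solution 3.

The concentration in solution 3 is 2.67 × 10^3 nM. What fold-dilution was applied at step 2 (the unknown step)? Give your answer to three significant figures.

25.0-fold

Step 1: 1.2 mL + 16.8 mL = 18 mL total → factor 18/1.2 = 15
Step 2: unknown factor x
Step 3: 400 μL brought to 3 mL → factor 3000/400 = 7.5
Product of known-step factors = 112.5
Overall factor = 7.50 mM / (2.67 × 10^3 nM) = 2809
x = 2809 / 112.5 = 25.0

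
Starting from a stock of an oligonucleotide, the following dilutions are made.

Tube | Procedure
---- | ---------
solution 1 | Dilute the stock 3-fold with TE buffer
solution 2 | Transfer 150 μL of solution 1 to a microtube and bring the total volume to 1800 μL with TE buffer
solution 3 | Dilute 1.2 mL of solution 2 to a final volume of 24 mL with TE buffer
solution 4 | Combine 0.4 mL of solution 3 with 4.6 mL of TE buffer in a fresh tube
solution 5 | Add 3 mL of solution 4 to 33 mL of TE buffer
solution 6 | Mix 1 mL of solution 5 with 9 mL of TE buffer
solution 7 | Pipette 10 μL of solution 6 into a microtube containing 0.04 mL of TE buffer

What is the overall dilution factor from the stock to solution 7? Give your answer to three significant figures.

Step 1: 3-fold → factor 3
Step 2: 150 μL brought to 1800 μL → factor 1800/150 = 12
Step 3: 1.2 mL brought to 24 mL → factor 24/1.2 = 20
Step 4: 0.4 mL + 4.6 mL = 5 mL total → factor 5/0.4 = 12.5
Step 5: 3 mL + 33 mL = 36 mL total → factor 36/3 = 12
Step 6: 1 mL + 9 mL = 10 mL total → factor 10/1 = 10
Step 7: 10 μL + 0.04 mL = 50 μL total → factor 50/10 = 5
Overall dilution factor = 3 × 12 × 20 × 12.5 × 12 × 10 × 5 = 5.4 × 10^6

5.40 × 10^6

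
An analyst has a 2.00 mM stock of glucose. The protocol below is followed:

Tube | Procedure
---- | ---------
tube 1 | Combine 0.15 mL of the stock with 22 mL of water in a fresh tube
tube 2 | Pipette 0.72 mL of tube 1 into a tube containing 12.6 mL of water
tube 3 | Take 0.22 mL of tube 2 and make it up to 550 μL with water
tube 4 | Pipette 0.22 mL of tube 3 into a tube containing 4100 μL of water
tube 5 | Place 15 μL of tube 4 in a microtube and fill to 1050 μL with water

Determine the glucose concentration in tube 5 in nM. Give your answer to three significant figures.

0.213 nM

Step 1: 0.15 mL + 22 mL = 22.15 mL total → factor 22.15/0.15 = 147.67
Step 2: 0.72 mL + 12.6 mL = 13.32 mL total → factor 13.32/0.72 = 18.5
Step 3: 0.22 mL brought to 550 μL → factor 0.55/0.22 = 2.5
Step 4: 0.22 mL + 4100 μL = 4.32 mL total → factor 4.32/0.22 = 19.636
Step 5: 15 μL brought to 1050 μL → factor 1050/15 = 70
Overall dilution factor = 147.67 × 18.5 × 2.5 × 19.636 × 70 = 9.3876 × 10^6
Final = 2.00 mM / 9.3876 × 10^6 = 2.130 × 10^-7 mM = 0.213 nM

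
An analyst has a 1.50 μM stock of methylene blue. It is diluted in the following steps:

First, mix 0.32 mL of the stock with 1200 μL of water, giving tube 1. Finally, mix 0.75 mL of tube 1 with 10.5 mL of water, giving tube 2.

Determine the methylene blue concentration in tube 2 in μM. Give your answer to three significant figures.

0.0211 μM

Step 1: 0.32 mL + 1200 μL = 1.52 mL total → factor 1.52/0.32 = 4.75
Step 2: 0.75 mL + 10.5 mL = 11.25 mL total → factor 11.25/0.75 = 15
Overall dilution factor = 4.75 × 15 = 71.25
Final = 1.50 μM / 71.25 = 0.0211 μM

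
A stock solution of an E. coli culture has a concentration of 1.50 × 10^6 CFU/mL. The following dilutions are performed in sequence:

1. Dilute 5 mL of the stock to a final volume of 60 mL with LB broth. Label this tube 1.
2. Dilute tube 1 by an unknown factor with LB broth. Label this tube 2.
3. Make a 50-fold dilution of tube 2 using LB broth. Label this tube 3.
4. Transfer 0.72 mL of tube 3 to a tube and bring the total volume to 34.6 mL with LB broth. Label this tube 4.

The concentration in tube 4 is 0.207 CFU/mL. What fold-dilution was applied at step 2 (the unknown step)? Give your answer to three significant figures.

Step 1: 5 mL brought to 60 mL → factor 60/5 = 12
Step 2: unknown factor x
Step 3: 50-fold → factor 50
Step 4: 0.72 mL brought to 34.6 mL → factor 34.6/0.72 = 48.056
Product of known-step factors = 28833
Overall factor = 1.50 × 10^6 CFU/mL / (0.207 CFU/mL) = 7.2464 × 10^6
x = 7.2464 × 10^6 / 28833 = 251

251-fold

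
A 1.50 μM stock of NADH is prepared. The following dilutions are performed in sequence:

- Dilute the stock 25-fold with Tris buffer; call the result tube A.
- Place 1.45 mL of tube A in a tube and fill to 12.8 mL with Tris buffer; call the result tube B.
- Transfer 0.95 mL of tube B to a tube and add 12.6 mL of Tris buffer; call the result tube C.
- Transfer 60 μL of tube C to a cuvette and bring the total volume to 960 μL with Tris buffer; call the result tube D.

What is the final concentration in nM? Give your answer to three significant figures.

Step 1: 25-fold → factor 25
Step 2: 1.45 mL brought to 12.8 mL → factor 12.8/1.45 = 8.8276
Step 3: 0.95 mL + 12.6 mL = 13.55 mL total → factor 13.55/0.95 = 14.263
Step 4: 60 μL brought to 960 μL → factor 960/60 = 16
Overall dilution factor = 25 × 8.8276 × 14.263 × 16 = 50364
Final = 1.50 μM / 50364 = 2.978 × 10^-5 μM = 0.0298 nM

0.0298 nM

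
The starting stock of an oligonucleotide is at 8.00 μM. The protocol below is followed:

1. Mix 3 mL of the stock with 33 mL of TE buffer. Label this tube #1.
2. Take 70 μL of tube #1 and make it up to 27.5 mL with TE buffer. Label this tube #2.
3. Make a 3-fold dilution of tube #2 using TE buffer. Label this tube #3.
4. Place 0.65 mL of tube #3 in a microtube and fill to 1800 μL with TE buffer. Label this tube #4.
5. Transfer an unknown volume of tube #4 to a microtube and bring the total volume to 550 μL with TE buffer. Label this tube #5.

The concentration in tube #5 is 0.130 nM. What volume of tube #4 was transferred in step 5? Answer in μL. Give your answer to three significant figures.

350 μL

Step 1: 3 mL + 33 mL = 36 mL total → factor 36/3 = 12
Step 2: 70 μL brought to 27.5 mL → factor 27500/70 = 392.86
Step 3: 3-fold → factor 3
Step 4: 0.65 mL brought to 1800 μL → factor 1.8/0.65 = 2.7692
Step 5: v brought to 550 μL → factor = 550 μL/v
Product of known-step factors = 39165
Overall factor = 8.00 μM / (0.130 nM) = 61538
Step-5 factor = 61538 / 39165 = 1.5713
v = 550 μL / 1.5713 = 350 μL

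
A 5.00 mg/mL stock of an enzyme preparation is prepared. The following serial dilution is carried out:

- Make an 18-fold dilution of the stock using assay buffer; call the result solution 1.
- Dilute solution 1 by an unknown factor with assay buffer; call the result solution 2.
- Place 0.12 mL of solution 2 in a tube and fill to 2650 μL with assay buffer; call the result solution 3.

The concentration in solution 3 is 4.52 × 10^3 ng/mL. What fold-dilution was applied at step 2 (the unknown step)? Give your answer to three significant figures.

Step 1: 18-fold → factor 18
Step 2: unknown factor x
Step 3: 0.12 mL brought to 2650 μL → factor 2.65/0.12 = 22.083
Product of known-step factors = 397.5
Overall factor = 5.00 mg/mL / (4.52 × 10^3 ng/mL) = 1106.2
x = 1106.2 / 397.5 = 2.78

2.78-fold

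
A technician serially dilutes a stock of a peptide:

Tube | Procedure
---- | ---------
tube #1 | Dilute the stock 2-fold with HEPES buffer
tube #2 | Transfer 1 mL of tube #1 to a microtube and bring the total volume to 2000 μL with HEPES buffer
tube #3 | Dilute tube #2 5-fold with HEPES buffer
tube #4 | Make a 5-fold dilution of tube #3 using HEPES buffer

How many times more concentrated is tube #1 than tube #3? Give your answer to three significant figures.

Step 1: 2-fold → factor 2
Step 2: 1 mL brought to 2000 μL → factor 2/1 = 2
Step 3: 5-fold → factor 5
Dilution factor to tube #1 = 2; to tube #3 = 20
[tube #1]/[tube #3] = (factor to tube #3)/(factor to tube #1) = 20/2 = 10.0

10.0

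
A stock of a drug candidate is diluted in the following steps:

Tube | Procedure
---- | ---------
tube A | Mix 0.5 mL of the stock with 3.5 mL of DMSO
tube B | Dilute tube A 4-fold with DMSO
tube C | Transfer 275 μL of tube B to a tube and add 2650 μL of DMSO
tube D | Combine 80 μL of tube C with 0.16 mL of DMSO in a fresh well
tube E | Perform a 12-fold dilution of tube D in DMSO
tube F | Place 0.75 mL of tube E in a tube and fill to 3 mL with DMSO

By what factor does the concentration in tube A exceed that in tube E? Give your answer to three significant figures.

1.53 × 10^3

Step 1: 0.5 mL + 3.5 mL = 4 mL total → factor 4/0.5 = 8
Step 2: 4-fold → factor 4
Step 3: 275 μL + 2650 μL = 2925 μL total → factor 2925/275 = 10.636
Step 4: 80 μL + 0.16 mL = 240 μL total → factor 240/80 = 3
Step 5: 12-fold → factor 12
Dilution factor to tube A = 8; to tube E = 12253
[tube A]/[tube E] = (factor to tube E)/(factor to tube A) = 12253/8 = 1.53 × 10^3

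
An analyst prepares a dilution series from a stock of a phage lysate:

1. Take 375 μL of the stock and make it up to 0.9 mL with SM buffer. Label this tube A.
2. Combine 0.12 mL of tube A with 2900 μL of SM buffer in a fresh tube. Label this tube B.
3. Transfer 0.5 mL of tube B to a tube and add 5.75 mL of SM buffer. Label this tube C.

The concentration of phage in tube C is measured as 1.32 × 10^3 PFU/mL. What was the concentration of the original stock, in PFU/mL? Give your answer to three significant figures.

Step 1: 375 μL brought to 0.9 mL → factor 900/375 = 2.4
Step 2: 0.12 mL + 2900 μL = 3.02 mL total → factor 3.02/0.12 = 25.167
Step 3: 0.5 mL + 5.75 mL = 6.25 mL total → factor 6.25/0.5 = 12.5
Overall dilution factor = 2.4 × 25.167 × 12.5 = 755
Stock = 1.32 × 10^3 PFU/mL × 755 = 9.97 × 10^5 PFU/mL

9.97 × 10^5 PFU/mL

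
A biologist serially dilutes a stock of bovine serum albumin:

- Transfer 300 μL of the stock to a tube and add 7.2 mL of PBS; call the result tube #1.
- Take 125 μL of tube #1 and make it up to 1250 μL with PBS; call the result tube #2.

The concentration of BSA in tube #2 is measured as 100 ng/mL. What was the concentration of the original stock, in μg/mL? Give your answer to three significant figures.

Step 1: 300 μL + 7.2 mL = 7500 μL total → factor 7500/300 = 25
Step 2: 125 μL brought to 1250 μL → factor 1250/125 = 10
Overall dilution factor = 25 × 10 = 250
Stock = 100 ng/mL × 250 = 2.500 × 10^4 ng/mL = 25.0 μg/mL

25.0 μg/mL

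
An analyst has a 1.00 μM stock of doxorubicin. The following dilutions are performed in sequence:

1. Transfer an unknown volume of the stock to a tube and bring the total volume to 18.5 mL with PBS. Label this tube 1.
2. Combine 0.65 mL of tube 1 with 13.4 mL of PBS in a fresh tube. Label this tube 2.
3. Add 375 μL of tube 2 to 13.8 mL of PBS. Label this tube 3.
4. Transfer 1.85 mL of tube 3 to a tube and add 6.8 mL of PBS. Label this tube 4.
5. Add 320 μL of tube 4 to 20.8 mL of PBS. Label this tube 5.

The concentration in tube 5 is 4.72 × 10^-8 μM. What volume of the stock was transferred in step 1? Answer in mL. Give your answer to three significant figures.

0.220 mL

Step 1: v brought to 18.5 mL → factor = 18.5 mL/v
Step 2: 0.65 mL + 13.4 mL = 14.05 mL total → factor 14.05/0.65 = 21.615
Step 3: 375 μL + 13.8 mL = 14175 μL total → factor 14175/375 = 37.8
Step 4: 1.85 mL + 6.8 mL = 8.65 mL total → factor 8.65/1.85 = 4.6757
Step 5: 320 μL + 20.8 mL = 21120 μL total → factor 21120/320 = 66
Product of known-step factors = 2.5214 × 10^5
Overall factor = 1.00 μM / (4.72 × 10^-8 μM) = 2.1186 × 10^7
Step-1 factor = 2.1186 × 10^7 / 2.5214 × 10^5 = 84.026
v = 18.5 mL / 84.026 = 0.220 mL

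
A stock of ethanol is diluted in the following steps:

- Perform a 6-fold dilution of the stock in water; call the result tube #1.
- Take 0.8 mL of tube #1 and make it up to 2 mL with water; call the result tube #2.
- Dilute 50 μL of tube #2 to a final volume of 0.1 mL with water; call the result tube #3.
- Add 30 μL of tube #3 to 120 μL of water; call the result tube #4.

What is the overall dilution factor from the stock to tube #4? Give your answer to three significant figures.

150

Step 1: 6-fold → factor 6
Step 2: 0.8 mL brought to 2 mL → factor 2/0.8 = 2.5
Step 3: 50 μL brought to 0.1 mL → factor 100/50 = 2
Step 4: 30 μL + 120 μL = 150 μL total → factor 150/30 = 5
Overall dilution factor = 6 × 2.5 × 2 × 5 = 150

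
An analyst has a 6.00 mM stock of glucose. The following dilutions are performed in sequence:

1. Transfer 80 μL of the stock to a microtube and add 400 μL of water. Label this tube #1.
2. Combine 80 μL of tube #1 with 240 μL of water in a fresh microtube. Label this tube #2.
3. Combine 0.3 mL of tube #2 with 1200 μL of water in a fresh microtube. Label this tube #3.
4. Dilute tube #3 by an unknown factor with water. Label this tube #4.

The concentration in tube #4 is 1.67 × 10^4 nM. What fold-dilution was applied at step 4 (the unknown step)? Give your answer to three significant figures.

Step 1: 80 μL + 400 μL = 480 μL total → factor 480/80 = 6
Step 2: 80 μL + 240 μL = 320 μL total → factor 320/80 = 4
Step 3: 0.3 mL + 1200 μL = 1.5 mL total → factor 1.5/0.3 = 5
Step 4: unknown factor x
Product of known-step factors = 120
Overall factor = 6.00 mM / (1.67 × 10^4 nM) = 359.28
x = 359.28 / 120 = 2.99

2.99-fold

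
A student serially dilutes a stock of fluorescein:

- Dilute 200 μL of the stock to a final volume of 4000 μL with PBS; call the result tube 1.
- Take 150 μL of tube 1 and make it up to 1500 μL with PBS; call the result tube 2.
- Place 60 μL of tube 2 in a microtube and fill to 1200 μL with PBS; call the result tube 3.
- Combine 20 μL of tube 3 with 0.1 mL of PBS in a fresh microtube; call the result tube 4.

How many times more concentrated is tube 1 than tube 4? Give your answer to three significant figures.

1.20 × 10^3

Step 1: 200 μL brought to 4000 μL → factor 4000/200 = 20
Step 2: 150 μL brought to 1500 μL → factor 1500/150 = 10
Step 3: 60 μL brought to 1200 μL → factor 1200/60 = 20
Step 4: 20 μL + 0.1 mL = 120 μL total → factor 120/20 = 6
Dilution factor to tube 1 = 20; to tube 4 = 24000
[tube 1]/[tube 4] = (factor to tube 4)/(factor to tube 1) = 24000/20 = 1.20 × 10^3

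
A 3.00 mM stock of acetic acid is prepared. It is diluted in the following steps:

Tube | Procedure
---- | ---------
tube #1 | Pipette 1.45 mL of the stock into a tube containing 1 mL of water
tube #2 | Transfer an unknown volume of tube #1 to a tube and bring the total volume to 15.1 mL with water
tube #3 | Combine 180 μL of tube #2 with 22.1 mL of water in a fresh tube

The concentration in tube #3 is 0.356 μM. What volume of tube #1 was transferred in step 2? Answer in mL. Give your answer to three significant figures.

0.375 mL

Step 1: 1.45 mL + 1 mL = 2.45 mL total → factor 2.45/1.45 = 1.6897
Step 2: v brought to 15.1 mL → factor = 15.1 mL/v
Step 3: 180 μL + 22.1 mL = 22280 μL total → factor 22280/180 = 123.78
Product of known-step factors = 209.14
Overall factor = 3.00 mM / (0.356 μM) = 8427
Step-2 factor = 8427 / 209.14 = 40.293
v = 15.1 mL / 40.293 = 0.375 mL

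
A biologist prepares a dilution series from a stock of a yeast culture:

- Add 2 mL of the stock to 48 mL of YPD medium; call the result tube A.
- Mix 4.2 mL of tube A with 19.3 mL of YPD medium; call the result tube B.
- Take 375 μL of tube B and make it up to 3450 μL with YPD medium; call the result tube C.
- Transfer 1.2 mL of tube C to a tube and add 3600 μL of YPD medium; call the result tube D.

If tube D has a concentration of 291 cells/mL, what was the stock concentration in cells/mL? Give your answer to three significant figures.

Step 1: 2 mL + 48 mL = 50 mL total → factor 50/2 = 25
Step 2: 4.2 mL + 19.3 mL = 23.5 mL total → factor 23.5/4.2 = 5.5952
Step 3: 375 μL brought to 3450 μL → factor 3450/375 = 9.2
Step 4: 1.2 mL + 3600 μL = 4.8 mL total → factor 4.8/1.2 = 4
Overall dilution factor = 25 × 5.5952 × 9.2 × 4 = 5147.6
Stock = 291 cells/mL × 5147.6 = 1.50 × 10^6 cells/mL

1.50 × 10^6 cells/mL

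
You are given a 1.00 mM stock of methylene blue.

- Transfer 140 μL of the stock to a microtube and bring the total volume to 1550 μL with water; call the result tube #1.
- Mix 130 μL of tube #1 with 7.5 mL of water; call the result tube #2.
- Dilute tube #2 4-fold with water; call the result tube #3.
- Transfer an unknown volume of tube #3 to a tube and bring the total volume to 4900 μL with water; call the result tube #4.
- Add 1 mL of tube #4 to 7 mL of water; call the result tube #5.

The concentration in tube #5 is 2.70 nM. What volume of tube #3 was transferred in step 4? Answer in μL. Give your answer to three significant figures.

Step 1: 140 μL brought to 1550 μL → factor 1550/140 = 11.071
Step 2: 130 μL + 7.5 mL = 7630 μL total → factor 7630/130 = 58.692
Step 3: 4-fold → factor 4
Step 4: v brought to 4900 μL → factor = 4900 μL/v
Step 5: 1 mL + 7 mL = 8 mL total → factor 8/1 = 8
Product of known-step factors = 20794
Overall factor = 1.00 mM / (2.70 nM) = 3.7037 × 10^5
Step-4 factor = 3.7037 × 10^5 / 20794 = 17.812
v = 4900 μL / 17.812 = 275 μL

275 μL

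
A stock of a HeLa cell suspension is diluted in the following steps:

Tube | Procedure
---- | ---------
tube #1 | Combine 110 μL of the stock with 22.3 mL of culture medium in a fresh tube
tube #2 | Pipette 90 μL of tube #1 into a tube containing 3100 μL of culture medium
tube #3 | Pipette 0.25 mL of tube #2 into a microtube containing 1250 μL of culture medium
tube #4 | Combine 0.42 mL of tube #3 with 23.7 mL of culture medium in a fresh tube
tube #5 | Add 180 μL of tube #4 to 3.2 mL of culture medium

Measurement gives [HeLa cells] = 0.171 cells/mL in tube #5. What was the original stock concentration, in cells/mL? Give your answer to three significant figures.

Step 1: 110 μL + 22.3 mL = 22410 μL total → factor 22410/110 = 203.73
Step 2: 90 μL + 3100 μL = 3190 μL total → factor 3190/90 = 35.444
Step 3: 0.25 mL + 1250 μL = 1.5 mL total → factor 1.5/0.25 = 6
Step 4: 0.42 mL + 23.7 mL = 24.12 mL total → factor 24.12/0.42 = 57.429
Step 5: 180 μL + 3.2 mL = 3380 μL total → factor 3380/180 = 18.778
Overall dilution factor = 203.73 × 35.444 × 6 × 57.429 × 18.778 = 4.6722 × 10^7
Stock = 0.171 cells/mL × 4.6722 × 10^7 = 7.99 × 10^6 cells/mL

7.99 × 10^6 cells/mL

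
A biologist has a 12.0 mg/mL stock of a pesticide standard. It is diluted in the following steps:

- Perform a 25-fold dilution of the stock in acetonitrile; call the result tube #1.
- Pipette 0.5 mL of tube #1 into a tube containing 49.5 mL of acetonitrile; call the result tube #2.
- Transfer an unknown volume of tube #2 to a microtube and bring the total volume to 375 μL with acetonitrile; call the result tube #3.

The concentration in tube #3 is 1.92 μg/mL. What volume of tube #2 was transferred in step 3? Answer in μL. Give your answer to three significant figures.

Step 1: 25-fold → factor 25
Step 2: 0.5 mL + 49.5 mL = 50 mL total → factor 50/0.5 = 100
Step 3: v brought to 375 μL → factor = 375 μL/v
Product of known-step factors = 2500
Overall factor = 12.0 mg/mL / (1.92 μg/mL) = 6250
Step-3 factor = 6250 / 2500 = 2.5
v = 375 μL / 2.5 = 150 μL

150 μL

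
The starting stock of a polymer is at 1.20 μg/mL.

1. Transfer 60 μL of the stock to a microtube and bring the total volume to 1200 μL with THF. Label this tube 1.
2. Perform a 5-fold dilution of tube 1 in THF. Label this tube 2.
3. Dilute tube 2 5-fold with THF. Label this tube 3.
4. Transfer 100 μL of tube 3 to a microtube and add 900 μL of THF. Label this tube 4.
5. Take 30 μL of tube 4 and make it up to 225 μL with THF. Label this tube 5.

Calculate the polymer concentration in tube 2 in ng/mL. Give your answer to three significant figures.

12.0 ng/mL

Step 1: 60 μL brought to 1200 μL → factor 1200/60 = 20
Step 2: 5-fold → factor 5
Dilution factor through tube 2 = 20 × 5 = 100
[tube 2] = 1.20 μg/mL / 100 = 0.01200 μg/mL = 12.0 ng/mL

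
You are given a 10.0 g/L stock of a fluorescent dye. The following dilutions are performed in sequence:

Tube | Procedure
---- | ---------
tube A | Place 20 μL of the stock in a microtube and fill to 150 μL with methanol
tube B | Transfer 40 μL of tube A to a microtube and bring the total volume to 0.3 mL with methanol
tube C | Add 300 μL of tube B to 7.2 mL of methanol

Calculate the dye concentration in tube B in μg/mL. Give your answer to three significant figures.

178 μg/mL

Step 1: 20 μL brought to 150 μL → factor 150/20 = 7.5
Step 2: 40 μL brought to 0.3 mL → factor 300/40 = 7.5
Dilution factor through tube B = 7.5 × 7.5 = 56.25
[tube B] = 10.0 g/L / 56.25 = 0.1778 g/L = 178 μg/mL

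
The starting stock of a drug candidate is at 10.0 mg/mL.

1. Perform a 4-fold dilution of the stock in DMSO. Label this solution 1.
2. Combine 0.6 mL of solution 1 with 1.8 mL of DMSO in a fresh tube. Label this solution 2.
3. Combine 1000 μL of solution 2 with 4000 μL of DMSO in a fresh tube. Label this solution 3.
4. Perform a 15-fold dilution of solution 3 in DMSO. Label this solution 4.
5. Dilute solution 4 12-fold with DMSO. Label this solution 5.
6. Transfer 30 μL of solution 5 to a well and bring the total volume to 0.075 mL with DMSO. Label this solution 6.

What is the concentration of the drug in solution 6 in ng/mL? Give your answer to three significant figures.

278 ng/mL

Step 1: 4-fold → factor 4
Step 2: 0.6 mL + 1.8 mL = 2.4 mL total → factor 2.4/0.6 = 4
Step 3: 1000 μL + 4000 μL = 5000 μL total → factor 5000/1000 = 5
Step 4: 15-fold → factor 15
Step 5: 12-fold → factor 12
Step 6: 30 μL brought to 0.075 mL → factor 75/30 = 2.5
Overall dilution factor = 4 × 4 × 5 × 15 × 12 × 2.5 = 36000
Final = 10.0 mg/mL / 36000 = 0.0002778 mg/mL = 278 ng/mL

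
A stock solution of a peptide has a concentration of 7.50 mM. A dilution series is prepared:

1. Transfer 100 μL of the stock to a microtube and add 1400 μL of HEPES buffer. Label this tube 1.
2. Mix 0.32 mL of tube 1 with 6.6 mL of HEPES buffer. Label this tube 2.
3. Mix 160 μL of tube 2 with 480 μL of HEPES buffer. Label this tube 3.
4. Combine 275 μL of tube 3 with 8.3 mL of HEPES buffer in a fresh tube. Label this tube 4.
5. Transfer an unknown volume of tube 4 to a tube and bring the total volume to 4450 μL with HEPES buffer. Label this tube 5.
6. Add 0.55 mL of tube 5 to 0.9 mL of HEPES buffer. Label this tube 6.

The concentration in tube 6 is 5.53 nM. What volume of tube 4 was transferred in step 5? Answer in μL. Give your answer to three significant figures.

350 μL

Step 1: 100 μL + 1400 μL = 1500 μL total → factor 1500/100 = 15
Step 2: 0.32 mL + 6.6 mL = 6.92 mL total → factor 6.92/0.32 = 21.625
Step 3: 160 μL + 480 μL = 640 μL total → factor 640/160 = 4
Step 4: 275 μL + 8.3 mL = 8575 μL total → factor 8575/275 = 31.182
Step 5: v brought to 4450 μL → factor = 4450 μL/v
Step 6: 0.55 mL + 0.9 mL = 1.45 mL total → factor 1.45/0.55 = 2.6364
Product of known-step factors = 1.0666 × 10^5
Overall factor = 7.50 mM / (5.53 nM) = 1.3562 × 10^6
Step-5 factor = 1.3562 × 10^6 / 1.0666 × 10^5 = 12.715
v = 4450 μL / 12.715 = 350 μL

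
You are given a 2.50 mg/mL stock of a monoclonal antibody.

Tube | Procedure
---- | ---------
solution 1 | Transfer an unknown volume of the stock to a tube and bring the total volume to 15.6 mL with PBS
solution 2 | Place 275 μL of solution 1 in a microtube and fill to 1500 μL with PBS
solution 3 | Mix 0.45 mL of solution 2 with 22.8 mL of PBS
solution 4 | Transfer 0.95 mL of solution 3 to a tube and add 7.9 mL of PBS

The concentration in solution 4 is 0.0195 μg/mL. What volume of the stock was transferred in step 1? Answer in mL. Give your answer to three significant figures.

0.319 mL

Step 1: v brought to 15.6 mL → factor = 15.6 mL/v
Step 2: 275 μL brought to 1500 μL → factor 1500/275 = 5.4545
Step 3: 0.45 mL + 22.8 mL = 23.25 mL total → factor 23.25/0.45 = 51.667
Step 4: 0.95 mL + 7.9 mL = 8.85 mL total → factor 8.85/0.95 = 9.3158
Product of known-step factors = 2625.4
Overall factor = 2.50 mg/mL / (0.0195 μg/mL) = 1.2821 × 10^5
Step-1 factor = 1.2821 × 10^5 / 2625.4 = 48.833
v = 15.6 mL / 48.833 = 0.319 mL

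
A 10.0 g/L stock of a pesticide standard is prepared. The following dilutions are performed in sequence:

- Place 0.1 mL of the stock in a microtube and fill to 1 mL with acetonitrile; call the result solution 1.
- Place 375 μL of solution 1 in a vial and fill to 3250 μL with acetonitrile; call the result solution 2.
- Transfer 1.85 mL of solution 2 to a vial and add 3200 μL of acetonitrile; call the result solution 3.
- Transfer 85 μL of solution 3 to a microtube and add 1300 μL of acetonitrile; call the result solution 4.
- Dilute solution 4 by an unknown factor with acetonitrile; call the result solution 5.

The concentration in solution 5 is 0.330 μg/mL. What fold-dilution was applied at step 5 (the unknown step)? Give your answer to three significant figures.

Step 1: 0.1 mL brought to 1 mL → factor 1/0.1 = 10
Step 2: 375 μL brought to 3250 μL → factor 3250/375 = 8.6667
Step 3: 1.85 mL + 3200 μL = 5.05 mL total → factor 5.05/1.85 = 2.7297
Step 4: 85 μL + 1300 μL = 1385 μL total → factor 1385/85 = 16.294
Step 5: unknown factor x
Product of known-step factors = 3854.8
Overall factor = 10.0 g/L / (0.330 μg/mL) = 30303
x = 30303 / 3854.8 = 7.86

7.86-fold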